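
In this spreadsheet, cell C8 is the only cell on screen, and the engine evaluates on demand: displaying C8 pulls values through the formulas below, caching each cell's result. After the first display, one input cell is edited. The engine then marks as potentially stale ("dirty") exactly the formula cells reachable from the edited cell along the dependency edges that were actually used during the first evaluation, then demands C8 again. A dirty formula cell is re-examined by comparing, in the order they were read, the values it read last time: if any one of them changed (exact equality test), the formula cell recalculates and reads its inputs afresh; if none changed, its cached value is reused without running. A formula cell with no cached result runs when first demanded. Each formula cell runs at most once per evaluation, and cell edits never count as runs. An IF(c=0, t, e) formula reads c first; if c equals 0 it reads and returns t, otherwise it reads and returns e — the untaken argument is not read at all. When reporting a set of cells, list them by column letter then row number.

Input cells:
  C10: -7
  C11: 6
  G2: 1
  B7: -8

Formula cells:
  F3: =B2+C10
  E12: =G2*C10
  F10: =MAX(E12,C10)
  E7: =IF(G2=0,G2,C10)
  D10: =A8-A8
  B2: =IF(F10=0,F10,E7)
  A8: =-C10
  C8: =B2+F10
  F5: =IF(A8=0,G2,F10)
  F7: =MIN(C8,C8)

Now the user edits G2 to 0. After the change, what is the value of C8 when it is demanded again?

Initial pass — values computed on the first demand:
  E7 = IF(G2=0: G2=1 -> else branch C10) = -7
  E12 = 1 * -7 = -7
  F10 = MAX(-7, -7) = -7
  B2 = IF(F10=0: F10=-7 -> else branch E7) = -7
  C8 = -7 + -7 = -14

Second demand — change propagation:
  E7: dirty yet unreached — the second evaluation never asks for it.
  E12: re-runs because G2 1->0; new result 0.
  F10: re-runs because E12 -7->0; new result 0.
  B2: re-runs because F10 -7->0; new result 0.
  C8: re-runs because B2 -7->0; F10 -7->0; new result 0.

The important point: the flipped condition redirects demand; E7 is left stale, never re-checked.

C8 now evaluates to 0.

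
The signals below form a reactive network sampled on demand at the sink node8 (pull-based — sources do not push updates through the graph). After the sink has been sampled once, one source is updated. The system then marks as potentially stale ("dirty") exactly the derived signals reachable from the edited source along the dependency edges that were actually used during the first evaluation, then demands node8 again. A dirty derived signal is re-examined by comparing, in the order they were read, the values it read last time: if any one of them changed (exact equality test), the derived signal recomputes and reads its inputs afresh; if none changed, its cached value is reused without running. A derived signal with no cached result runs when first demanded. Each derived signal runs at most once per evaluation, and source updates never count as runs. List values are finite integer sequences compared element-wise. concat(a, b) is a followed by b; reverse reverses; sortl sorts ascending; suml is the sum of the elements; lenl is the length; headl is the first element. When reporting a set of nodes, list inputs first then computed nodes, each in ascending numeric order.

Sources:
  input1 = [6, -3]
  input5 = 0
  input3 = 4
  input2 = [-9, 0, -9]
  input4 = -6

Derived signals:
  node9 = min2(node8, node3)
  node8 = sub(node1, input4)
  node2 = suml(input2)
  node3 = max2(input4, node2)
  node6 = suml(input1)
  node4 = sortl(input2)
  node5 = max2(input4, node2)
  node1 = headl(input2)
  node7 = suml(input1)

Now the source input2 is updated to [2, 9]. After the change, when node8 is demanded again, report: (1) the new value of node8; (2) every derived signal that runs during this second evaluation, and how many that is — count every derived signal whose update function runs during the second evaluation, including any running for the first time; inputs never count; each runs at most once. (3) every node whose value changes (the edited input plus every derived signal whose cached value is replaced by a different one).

Initial pass — values computed on the first demand:
  node1 = headl([-9, 0, -9]) = -9
  node8 = sub(-9, -6) = -3

Second demand — change propagation:
  node1: re-runs because input2 [-9, 0, -9]->[2, 9]; new result 2.
  node8: re-runs because node1 -9->2; new result 8.

node8 now evaluates to 8.
Run set: node1, node8 (2 run).
Changed values: input2, node1, node8.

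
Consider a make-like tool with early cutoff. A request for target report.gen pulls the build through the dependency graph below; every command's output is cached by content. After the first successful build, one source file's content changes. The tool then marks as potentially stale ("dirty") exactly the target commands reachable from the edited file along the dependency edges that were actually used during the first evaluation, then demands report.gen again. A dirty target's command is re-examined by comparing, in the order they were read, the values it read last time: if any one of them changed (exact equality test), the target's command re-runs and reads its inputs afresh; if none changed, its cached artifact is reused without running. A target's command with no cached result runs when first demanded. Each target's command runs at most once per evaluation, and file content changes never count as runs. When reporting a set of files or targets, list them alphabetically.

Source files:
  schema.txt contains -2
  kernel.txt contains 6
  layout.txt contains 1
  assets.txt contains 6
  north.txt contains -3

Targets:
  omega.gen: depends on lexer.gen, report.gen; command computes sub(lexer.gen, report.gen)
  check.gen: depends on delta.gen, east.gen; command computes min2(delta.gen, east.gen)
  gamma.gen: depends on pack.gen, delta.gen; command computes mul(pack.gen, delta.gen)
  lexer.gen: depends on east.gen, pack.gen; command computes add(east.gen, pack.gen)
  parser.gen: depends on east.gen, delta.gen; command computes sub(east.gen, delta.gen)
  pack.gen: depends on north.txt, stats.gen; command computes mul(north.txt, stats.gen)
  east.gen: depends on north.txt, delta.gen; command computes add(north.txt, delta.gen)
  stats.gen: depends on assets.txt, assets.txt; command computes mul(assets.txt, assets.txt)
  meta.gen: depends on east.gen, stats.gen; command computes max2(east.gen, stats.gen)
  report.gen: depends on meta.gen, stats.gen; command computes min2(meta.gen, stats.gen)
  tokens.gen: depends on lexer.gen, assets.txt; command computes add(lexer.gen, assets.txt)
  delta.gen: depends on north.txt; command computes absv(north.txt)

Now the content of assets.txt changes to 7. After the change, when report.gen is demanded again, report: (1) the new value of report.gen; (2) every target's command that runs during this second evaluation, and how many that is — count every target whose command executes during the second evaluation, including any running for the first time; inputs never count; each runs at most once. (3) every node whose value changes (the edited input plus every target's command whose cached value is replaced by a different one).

First demand of the output computes:
  delta.gen = absv(-3) = 3
  east.gen = add(-3, 3) = 0
  stats.gen = mul(6, 6) = 36
  meta.gen = max2(0, 36) = 36
  report.gen = min2(36, 36) = 36

After the edit, cleaning proceeds:
  stats.gen: a read changed (assets.txt 6->7; assets.txt 6->7) — executes, giving 49.
  meta.gen: a read changed (stats.gen 36->49) — executes, giving 49.
  report.gen: a read changed (meta.gen 36->49; stats.gen 36->49) — executes, giving 49.

Demanding report.gen again yields 49.
3 target commands run: meta.gen, report.gen, stats.gen.
The nodes whose values change: assets.txt, meta.gen, report.gen, stats.gen.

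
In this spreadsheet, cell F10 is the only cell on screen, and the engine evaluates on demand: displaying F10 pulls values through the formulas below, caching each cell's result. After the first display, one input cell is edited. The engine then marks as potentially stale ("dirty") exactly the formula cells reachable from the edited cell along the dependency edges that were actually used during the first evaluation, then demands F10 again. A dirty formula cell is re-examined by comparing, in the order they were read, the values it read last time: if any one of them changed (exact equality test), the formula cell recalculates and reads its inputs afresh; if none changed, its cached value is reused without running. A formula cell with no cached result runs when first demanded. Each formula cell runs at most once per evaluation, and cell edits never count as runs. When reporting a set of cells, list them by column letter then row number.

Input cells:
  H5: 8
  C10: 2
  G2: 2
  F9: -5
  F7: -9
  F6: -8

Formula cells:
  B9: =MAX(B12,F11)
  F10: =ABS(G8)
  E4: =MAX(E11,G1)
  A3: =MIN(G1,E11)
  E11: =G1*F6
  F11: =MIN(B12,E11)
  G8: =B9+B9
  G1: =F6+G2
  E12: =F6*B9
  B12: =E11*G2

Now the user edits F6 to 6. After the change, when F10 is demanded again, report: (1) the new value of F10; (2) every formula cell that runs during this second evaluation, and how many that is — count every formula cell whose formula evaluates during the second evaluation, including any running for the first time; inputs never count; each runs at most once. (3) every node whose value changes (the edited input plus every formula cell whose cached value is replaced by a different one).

F10 now evaluates to 192.
Run set: E11, G1 (2 run).
Changed values: F6, G1.
The important point: E11 recomputes to an identical value, and the output ends up unchanged.

Initial pass — values computed on the first demand:
  G1 = -8 + 2 = -6
  E11 = -6 * -8 = 48
  B12 = 48 * 2 = 96
  F11 = MIN(96, 48) = 48
  B9 = MAX(96, 48) = 96
  G8 = 96 + 96 = 192
  F10 = ABS(192) = 192

Second demand — change propagation:
  G1: re-runs because F6 -8->6; new result 8.
  E11: re-runs because G1 -6->8; F6 -8->6; new result 48 (unchanged).
  B12: re-examined; everything it read last time is the same (E11 unchanged, G2 unchanged) — cache 96 kept, no run.
  F11: re-examined; everything it read last time is the same (B12 unchanged, E11 unchanged) — cache 48 kept, no run.
  B9: re-examined; everything it read last time is the same (B12 unchanged, F11 unchanged) — cache 96 kept, no run.
  G8: re-examined; everything it read last time is the same (B9 unchanged, B9 unchanged) — cache 192 kept, no run.
  F10: re-examined; everything it read last time is the same (G8 unchanged) — cache 192 kept, no run.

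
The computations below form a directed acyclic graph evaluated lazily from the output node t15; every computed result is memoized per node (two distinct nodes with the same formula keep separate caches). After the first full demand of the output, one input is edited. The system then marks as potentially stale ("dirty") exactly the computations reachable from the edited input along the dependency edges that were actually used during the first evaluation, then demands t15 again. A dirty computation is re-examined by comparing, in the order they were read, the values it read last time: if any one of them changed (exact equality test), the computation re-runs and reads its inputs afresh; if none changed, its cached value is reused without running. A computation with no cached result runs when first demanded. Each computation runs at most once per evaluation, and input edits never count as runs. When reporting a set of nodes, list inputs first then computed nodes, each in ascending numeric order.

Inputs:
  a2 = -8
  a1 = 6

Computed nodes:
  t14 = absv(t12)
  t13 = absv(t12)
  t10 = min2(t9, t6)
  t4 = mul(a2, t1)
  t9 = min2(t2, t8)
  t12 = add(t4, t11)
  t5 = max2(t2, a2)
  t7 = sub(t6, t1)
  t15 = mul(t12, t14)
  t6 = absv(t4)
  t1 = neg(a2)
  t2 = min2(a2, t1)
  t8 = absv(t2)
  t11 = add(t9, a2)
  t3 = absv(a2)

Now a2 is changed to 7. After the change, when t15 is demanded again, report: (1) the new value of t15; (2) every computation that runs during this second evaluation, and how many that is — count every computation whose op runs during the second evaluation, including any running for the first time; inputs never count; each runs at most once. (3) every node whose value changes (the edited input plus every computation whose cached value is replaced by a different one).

Demanding t15 again yields -2401.
9 computations run: t1, t2, t4, t8, t9, t11, t12, t14, t15.
The nodes whose values change: a2, t1, t2, t4, t8, t9, t11, t12, t14, t15.

First demand of the output computes:
  t1 = neg(-8) = 8
  t2 = min2(-8, 8) = -8
  t4 = mul(-8, 8) = -64
  t8 = absv(-8) = 8
  t9 = min2(-8, 8) = -8
  t11 = add(-8, -8) = -16
  t12 = add(-64, -16) = -80
  t14 = absv(-80) = 80
  t15 = mul(-80, 80) = -6400

After the edit, cleaning proceeds:
  t1: a read changed (a2 -8->7) — executes, giving -7.
  t2: a read changed (a2 -8->7; t1 8->-7) — executes, giving -7.
  t4: a read changed (a2 -8->7; t1 8->-7) — executes, giving -49.
  t8: a read changed (t2 -8->-7) — executes, giving 7.
  t9: a read changed (t2 -8->-7; t8 8->7) — executes, giving -7.
  t11: a read changed (t9 -8->-7; a2 -8->7) — executes, giving 0.
  t12: a read changed (t4 -64->-49; t11 -16->0) — executes, giving -49.
  t14: a read changed (t12 -80->-49) — executes, giving 49.
  t15: a read changed (t12 -80->-49; t14 80->49) — executes, giving -2401.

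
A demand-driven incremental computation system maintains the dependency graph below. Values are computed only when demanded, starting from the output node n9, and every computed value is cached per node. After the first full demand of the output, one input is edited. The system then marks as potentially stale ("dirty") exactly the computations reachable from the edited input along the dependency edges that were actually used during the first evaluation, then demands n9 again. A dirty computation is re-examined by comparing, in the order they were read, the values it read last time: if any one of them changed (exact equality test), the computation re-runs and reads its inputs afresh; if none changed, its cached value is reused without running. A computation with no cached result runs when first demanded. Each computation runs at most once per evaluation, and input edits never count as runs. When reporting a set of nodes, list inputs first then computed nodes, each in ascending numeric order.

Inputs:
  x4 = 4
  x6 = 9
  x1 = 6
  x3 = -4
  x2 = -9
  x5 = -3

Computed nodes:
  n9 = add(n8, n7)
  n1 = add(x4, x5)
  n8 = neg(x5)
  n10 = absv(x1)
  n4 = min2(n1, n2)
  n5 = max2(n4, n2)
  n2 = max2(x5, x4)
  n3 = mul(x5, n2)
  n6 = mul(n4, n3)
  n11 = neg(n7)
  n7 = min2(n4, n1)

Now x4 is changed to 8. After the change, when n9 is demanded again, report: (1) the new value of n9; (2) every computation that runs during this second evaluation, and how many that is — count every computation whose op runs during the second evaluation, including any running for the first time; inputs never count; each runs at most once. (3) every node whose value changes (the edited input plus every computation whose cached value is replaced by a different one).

First evaluation (everything demanded from the output):
  n1 = add(4, -3) = 1
  n2 = max2(-3, 4) = 4
  n4 = min2(1, 4) = 1
  n7 = min2(1, 1) = 1
  n8 = neg(-3) = 3
  n9 = add(3, 1) = 4

Propagation after the edit:
  n1: runs — x4 4->8; result 5.
  n2: runs — x4 4->8; result 8.
  n4: runs — n1 1->5; n2 4->8; result 5.
  n7: runs — n4 1->5; n1 1->5; result 5.
  n9: runs — n7 1->5; result 8.

New value of n9: 8.
Computations that run: n1, n2, n4, n7, n9 — 5 in total.
Values that change: x4, n1, n2, n4, n7, n9.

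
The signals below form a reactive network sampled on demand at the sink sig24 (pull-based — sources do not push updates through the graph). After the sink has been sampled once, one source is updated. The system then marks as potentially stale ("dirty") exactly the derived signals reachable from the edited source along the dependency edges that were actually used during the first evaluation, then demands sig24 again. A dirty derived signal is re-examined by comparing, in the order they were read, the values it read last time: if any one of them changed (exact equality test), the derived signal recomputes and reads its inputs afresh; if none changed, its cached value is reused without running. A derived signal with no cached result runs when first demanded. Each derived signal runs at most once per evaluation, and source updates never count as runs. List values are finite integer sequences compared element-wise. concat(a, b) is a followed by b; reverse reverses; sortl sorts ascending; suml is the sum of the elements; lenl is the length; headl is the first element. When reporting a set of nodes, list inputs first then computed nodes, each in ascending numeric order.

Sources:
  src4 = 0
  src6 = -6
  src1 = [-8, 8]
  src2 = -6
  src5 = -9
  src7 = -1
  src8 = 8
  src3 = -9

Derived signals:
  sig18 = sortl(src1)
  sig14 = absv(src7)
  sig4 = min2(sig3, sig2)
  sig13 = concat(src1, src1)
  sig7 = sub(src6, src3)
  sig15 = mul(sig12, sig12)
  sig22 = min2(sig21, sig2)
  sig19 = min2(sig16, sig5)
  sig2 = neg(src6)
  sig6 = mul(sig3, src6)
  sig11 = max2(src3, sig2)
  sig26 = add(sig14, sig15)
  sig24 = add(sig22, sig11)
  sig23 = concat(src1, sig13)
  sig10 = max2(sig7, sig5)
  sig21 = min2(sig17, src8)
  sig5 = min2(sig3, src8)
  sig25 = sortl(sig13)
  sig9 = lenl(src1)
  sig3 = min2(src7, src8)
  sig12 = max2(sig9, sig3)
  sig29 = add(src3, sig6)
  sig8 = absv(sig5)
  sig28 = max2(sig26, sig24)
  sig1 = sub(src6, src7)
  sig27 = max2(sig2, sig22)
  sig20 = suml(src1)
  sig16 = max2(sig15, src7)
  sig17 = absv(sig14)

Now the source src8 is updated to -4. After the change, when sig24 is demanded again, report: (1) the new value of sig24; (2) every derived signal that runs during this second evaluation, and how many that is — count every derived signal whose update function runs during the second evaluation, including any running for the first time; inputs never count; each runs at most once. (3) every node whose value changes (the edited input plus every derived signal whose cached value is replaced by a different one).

sig24 now evaluates to 2.
Run set: sig21, sig22, sig24 (3 run).
Changed values: src8, sig21, sig22, sig24.

Initial pass — values computed on the first demand:
  sig2 = neg(-6) = 6
  sig11 = max2(-9, 6) = 6
  sig14 = absv(-1) = 1
  sig17 = absv(1) = 1
  sig21 = min2(1, 8) = 1
  sig22 = min2(1, 6) = 1
  sig24 = add(1, 6) = 7

Second demand — change propagation:
  sig21: re-runs because src8 8->-4; new result -4.
  sig22: re-runs because sig21 1->-4; new result -4.
  sig24: re-runs because sig22 1->-4; new result 2.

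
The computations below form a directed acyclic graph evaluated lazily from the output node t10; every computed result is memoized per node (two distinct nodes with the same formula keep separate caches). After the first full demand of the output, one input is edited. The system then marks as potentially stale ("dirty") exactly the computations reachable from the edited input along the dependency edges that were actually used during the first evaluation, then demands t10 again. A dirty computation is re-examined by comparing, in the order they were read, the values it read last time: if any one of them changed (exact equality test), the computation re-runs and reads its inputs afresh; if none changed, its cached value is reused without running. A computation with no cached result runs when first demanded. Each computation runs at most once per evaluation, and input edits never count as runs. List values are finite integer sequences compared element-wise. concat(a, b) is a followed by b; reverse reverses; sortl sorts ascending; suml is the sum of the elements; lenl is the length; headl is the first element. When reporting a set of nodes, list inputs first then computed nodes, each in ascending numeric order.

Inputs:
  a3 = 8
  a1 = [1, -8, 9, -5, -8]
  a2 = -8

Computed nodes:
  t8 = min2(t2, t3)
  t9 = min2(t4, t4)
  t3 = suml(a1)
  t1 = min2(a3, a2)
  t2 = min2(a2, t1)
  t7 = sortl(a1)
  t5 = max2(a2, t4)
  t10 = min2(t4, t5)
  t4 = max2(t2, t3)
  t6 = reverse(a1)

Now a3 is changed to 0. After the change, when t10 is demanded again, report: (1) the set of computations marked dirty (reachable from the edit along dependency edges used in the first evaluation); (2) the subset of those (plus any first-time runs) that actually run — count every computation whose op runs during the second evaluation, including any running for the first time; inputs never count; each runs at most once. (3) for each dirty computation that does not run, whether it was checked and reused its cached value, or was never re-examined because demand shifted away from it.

The edit dirties: t1, t2, t4, t5, t10.
1 computations run: t1.
Cache hits after checking: t2, t4, t5, t10.
Note the absorption at t1: it re-runs yet its value is the same, leaving the output's value untouched.

First demand of the output computes:
  t1 = min2(8, -8) = -8
  t2 = min2(-8, -8) = -8
  t3 = suml([1, -8, 9, -5, -8]) = -11
  t4 = max2(-8, -11) = -8
  t5 = max2(-8, -8) = -8
  t10 = min2(-8, -8) = -8

After the edit, cleaning proceeds:
  t1: a read changed (a3 8->0) — executes, giving -8 — identical to its old value.
  t2: dirty, but its reads are unchanged (a2 unchanged, t1 unchanged); cached -8 stands.
  t4: dirty, but its reads are unchanged (t2 unchanged, t3 unchanged); cached -8 stands.
  t5: dirty, but its reads are unchanged (a2 unchanged, t4 unchanged); cached -8 stands.
  t10: dirty, but its reads are unchanged (t4 unchanged, t5 unchanged); cached -8 stands.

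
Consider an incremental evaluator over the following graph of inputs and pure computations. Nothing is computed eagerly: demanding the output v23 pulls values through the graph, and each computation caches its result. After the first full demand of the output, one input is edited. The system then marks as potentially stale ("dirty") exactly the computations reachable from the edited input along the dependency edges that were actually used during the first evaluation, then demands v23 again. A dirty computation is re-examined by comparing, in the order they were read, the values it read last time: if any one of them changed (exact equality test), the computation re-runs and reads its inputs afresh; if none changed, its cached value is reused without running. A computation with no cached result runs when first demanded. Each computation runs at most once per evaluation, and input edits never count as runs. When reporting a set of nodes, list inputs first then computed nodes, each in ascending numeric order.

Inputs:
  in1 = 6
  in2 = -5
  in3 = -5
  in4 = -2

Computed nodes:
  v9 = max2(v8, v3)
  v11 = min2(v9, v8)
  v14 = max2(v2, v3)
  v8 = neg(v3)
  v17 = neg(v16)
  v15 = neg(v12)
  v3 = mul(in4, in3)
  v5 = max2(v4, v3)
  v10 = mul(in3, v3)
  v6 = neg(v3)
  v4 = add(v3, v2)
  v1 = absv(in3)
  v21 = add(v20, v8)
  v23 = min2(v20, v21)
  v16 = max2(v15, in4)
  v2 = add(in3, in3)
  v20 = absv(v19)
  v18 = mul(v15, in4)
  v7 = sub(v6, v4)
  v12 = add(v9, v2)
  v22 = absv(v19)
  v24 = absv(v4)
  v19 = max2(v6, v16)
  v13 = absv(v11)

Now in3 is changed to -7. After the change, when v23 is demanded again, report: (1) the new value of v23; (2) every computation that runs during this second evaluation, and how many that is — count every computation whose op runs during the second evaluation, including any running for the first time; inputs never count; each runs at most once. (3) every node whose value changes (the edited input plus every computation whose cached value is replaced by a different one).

v23 now evaluates to -14.
Run set: v2, v3, v6, v8, v9, v12, v19, v21, v23 (9 run).
Changed values: in3, v2, v3, v6, v8, v9, v21, v23.
The important point: at v15 every value read last time is unchanged, so the dirty flag clears without a run.

Initial pass — values computed on the first demand:
  v2 = add(-5, -5) = -10
  v3 = mul(-2, -5) = 10
  v6 = neg(10) = -10
  v8 = neg(10) = -10
  v9 = max2(-10, 10) = 10
  v12 = add(10, -10) = 0
  v15 = neg(0) = 0
  v16 = max2(0, -2) = 0
  v19 = max2(-10, 0) = 0
  v20 = absv(0) = 0
  v21 = add(0, -10) = -10
  v23 = min2(0, -10) = -10

Second demand — change propagation:
  v2: re-runs because in3 -5->-7; in3 -5->-7; new result -14.
  v3: re-runs because in3 -5->-7; new result 14.
  v6: re-runs because v3 10->14; new result -14.
  v8: re-runs because v3 10->14; new result -14.
  v9: re-runs because v8 -10->-14; v3 10->14; new result 14.
  v12: re-runs because v9 10->14; v2 -10->-14; new result 0 (unchanged).
  v15: re-examined; everything it read last time is the same (v12 unchanged) — cache 0 kept, no run.
  v16: re-examined; everything it read last time is the same (v15 unchanged, in4 unchanged) — cache 0 kept, no run.
  v19: re-runs because v6 -10->-14; new result 0 (unchanged).
  v20: re-examined; everything it read last time is the same (v19 unchanged) — cache 0 kept, no run.
  v21: re-runs because v8 -10->-14; new result -14.
  v23: re-runs because v21 -10->-14; new result -14.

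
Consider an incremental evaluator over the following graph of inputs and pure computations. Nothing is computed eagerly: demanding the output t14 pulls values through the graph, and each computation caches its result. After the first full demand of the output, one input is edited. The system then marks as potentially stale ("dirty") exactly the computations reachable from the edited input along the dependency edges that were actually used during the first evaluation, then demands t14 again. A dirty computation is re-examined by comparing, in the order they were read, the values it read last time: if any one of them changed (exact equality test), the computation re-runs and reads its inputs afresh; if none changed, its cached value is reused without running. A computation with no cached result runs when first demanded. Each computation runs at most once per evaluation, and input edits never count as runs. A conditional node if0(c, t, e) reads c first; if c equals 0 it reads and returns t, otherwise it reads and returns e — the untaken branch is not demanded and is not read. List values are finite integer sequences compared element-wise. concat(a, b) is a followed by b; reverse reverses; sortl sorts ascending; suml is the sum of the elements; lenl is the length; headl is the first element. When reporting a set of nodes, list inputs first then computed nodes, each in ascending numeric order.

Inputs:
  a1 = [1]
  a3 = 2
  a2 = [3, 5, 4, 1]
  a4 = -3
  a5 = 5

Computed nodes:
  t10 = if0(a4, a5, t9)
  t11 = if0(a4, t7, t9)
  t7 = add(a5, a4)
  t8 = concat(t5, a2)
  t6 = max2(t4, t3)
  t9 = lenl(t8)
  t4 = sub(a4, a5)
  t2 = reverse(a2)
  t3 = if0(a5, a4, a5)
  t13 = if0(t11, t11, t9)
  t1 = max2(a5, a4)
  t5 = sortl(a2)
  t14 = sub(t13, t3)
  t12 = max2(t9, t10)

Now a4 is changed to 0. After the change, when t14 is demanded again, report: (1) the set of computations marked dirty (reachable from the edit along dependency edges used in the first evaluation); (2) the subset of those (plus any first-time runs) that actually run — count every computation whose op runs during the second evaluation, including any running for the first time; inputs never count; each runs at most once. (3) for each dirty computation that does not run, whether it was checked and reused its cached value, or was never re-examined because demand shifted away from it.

Initial pass — values computed on the first demand:
  t3 = if0(a5=5 -> else branch a5) = 5
  t5 = sortl([3, 5, 4, 1]) = [1, 3, 4, 5]
  t8 = concat([1, 3, 4, 5], [3, 5, 4, 1]) = [1, 3, 4, 5, 3, 5, 4, 1]
  t9 = lenl([1, 3, 4, 5, 3, 5, 4, 1]) = 8
  t11 = if0(a4=-3 -> else branch t9) = 8
  t13 = if0(t11=8 -> else branch t9) = 8
  t14 = sub(8, 5) = 3

Second demand — change propagation:
  t7: newly demanded (no cache) — executes and yields 5.
  t11: re-runs because a4 -3->0; new result 5.
  t13: re-runs because t11 8->5; new result 8 (unchanged).
  t14: re-examined; everything it read last time is the same (t13 unchanged, t3 unchanged) — cache 3 kept, no run.

The important point: the flipped condition pulls in fresh nodes; t7 runs for the first time.

Dirty set: t11, t13, t14.
Run set: t7, t11, t13 (3 run).
Re-examined without running (cache reused): t14.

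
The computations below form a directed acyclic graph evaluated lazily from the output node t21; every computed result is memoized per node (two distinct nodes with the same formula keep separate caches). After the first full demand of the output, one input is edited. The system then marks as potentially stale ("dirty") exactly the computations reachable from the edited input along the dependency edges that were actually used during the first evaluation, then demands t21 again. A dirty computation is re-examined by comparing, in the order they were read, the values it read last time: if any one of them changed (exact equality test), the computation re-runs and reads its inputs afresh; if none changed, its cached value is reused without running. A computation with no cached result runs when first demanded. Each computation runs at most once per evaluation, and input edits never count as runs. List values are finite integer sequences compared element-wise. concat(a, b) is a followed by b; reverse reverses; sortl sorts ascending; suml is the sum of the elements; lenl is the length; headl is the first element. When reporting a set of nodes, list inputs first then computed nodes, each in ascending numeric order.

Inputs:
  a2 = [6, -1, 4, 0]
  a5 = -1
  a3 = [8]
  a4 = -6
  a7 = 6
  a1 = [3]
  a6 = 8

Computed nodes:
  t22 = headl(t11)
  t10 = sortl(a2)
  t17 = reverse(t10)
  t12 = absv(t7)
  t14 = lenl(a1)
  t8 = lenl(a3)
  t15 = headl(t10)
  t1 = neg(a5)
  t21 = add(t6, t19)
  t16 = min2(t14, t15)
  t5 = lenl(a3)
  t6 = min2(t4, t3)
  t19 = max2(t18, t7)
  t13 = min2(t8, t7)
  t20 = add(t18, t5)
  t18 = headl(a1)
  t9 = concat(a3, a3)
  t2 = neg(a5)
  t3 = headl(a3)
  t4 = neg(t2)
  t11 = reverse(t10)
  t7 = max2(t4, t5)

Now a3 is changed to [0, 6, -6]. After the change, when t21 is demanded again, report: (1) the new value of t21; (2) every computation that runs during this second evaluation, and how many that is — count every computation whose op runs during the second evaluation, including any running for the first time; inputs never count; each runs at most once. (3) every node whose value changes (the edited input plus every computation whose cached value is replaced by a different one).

Demanding t21 again yields 2.
5 computations run: t3, t5, t6, t7, t19.
The nodes whose values change: a3, t3, t5, t7.
Note where the cutoff bites: t21 is checked, finds nothing changed, and keeps its cache.

First demand of the output computes:
  t2 = neg(-1) = 1
  t3 = headl([8]) = 8
  t4 = neg(1) = -1
  t5 = lenl([8]) = 1
  t6 = min2(-1, 8) = -1
  t7 = max2(-1, 1) = 1
  t18 = headl([3]) = 3
  t19 = max2(3, 1) = 3
  t21 = add(-1, 3) = 2

After the edit, cleaning proceeds:
  t3: a read changed (a3 [8]->[0, 6, -6]) — executes, giving 0.
  t5: a read changed (a3 [8]->[0, 6, -6]) — executes, giving 3.
  t6: a read changed (t3 8->0) — executes, giving -1 — identical to its old value.
  t7: a read changed (t5 1->3) — executes, giving 3.
  t19: a read changed (t7 1->3) — executes, giving 3 — identical to its old value.
  t21: dirty, but its reads are unchanged (t6 unchanged, t19 unchanged); cached 2 stands.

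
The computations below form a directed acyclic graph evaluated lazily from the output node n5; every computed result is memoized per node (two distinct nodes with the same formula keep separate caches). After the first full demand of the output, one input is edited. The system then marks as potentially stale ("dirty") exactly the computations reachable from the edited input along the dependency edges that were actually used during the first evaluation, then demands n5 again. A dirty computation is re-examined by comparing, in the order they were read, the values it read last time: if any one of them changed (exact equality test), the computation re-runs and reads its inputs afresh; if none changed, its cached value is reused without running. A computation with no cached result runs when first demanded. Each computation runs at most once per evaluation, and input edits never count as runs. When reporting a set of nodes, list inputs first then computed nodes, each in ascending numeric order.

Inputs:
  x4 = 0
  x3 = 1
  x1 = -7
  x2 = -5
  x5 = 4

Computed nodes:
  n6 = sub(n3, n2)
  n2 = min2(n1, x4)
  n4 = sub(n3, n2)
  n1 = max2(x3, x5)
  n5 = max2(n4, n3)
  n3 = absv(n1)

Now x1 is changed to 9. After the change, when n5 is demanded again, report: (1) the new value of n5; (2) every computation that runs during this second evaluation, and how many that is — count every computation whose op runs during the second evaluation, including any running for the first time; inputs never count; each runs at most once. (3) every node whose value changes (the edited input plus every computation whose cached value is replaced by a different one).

Demanding n5 again yields 4.
0 computations run: none.
The nodes whose values change: x1.
Note the shortcut — nothing in the graph depends on x1 at all, so no recomputation happens.

First demand of the output computes:
  n1 = max2(1, 4) = 4
  n2 = min2(4, 0) = 0
  n3 = absv(4) = 4
  n4 = sub(4, 0) = 4
  n5 = max2(4, 4) = 4

After the edit, cleaning proceeds:
  no node depends on x1 at all; the second demand re-runs nothing.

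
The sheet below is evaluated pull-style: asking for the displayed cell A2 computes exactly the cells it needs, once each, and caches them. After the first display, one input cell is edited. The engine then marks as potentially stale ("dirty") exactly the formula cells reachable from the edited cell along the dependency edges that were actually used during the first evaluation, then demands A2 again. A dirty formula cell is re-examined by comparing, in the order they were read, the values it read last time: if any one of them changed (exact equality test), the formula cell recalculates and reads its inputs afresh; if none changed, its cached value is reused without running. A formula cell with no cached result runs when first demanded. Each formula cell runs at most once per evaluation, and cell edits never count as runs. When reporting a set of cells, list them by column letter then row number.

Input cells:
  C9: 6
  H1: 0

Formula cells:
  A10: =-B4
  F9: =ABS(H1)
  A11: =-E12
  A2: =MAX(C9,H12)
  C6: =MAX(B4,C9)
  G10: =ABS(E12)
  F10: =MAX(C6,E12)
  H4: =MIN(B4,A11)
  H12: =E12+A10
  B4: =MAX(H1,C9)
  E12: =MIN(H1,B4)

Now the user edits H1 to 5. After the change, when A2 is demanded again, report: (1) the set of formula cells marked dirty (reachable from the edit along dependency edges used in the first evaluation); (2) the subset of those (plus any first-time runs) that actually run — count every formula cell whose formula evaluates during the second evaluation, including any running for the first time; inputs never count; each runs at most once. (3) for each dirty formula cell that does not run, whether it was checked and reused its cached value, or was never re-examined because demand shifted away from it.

First demand of the output computes:
  B4 = MAX(0, 6) = 6
  A10 = -(6) = -6
  E12 = MIN(0, 6) = 0
  H12 = 0 + -6 = -6
  A2 = MAX(6, -6) = 6

After the edit, cleaning proceeds:
  B4: a read changed (H1 0->5) — executes, giving 6 — identical to its old value.
  A10: dirty, but its reads are unchanged (B4 unchanged); cached -6 stands.
  E12: a read changed (H1 0->5) — executes, giving 5.
  H12: a read changed (E12 0->5) — executes, giving -1.
  A2: a read changed (H12 -6->-1) — executes, giving 6 — identical to its old value.

Note where the cutoff bites: A10 is checked, finds nothing changed, and keeps its cache.

The edit dirties: A2, A10, B4, E12, H12.
4 formula cells run: A2, B4, E12, H12.
Cache hits after checking: A10.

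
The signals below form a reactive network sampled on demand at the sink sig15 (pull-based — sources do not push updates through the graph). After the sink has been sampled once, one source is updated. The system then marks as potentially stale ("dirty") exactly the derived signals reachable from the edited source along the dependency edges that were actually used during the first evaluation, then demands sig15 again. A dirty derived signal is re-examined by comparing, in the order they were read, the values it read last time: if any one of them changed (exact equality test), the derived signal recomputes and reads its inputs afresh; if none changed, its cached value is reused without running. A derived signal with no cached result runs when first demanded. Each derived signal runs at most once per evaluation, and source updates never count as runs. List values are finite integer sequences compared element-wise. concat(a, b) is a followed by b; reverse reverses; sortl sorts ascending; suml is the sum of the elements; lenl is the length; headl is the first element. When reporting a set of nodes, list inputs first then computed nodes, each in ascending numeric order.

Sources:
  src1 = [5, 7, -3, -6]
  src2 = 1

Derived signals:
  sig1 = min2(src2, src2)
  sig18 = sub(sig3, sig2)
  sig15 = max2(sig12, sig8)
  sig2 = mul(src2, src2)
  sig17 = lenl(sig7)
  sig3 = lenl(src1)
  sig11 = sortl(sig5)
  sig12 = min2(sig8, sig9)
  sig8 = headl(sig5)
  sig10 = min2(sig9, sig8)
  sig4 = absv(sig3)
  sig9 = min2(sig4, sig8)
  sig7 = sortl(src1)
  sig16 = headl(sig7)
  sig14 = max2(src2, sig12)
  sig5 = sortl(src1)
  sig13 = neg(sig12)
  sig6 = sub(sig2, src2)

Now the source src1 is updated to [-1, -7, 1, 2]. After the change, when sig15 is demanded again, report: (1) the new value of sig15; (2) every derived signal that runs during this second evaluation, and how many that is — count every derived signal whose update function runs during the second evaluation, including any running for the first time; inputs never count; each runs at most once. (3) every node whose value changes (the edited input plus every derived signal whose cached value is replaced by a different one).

Initial pass — values computed on the first demand:
  sig3 = lenl([5, 7, -3, -6]) = 4
  sig4 = absv(4) = 4
  sig5 = sortl([5, 7, -3, -6]) = [-6, -3, 5, 7]
  sig8 = headl([-6, -3, 5, 7]) = -6
  sig9 = min2(4, -6) = -6
  sig12 = min2(-6, -6) = -6
  sig15 = max2(-6, -6) = -6

Second demand — change propagation:
  sig3: re-runs because src1 [5, 7, -3, -6]->[-1, -7, 1, 2]; new result 4 (unchanged).
  sig4: re-examined; everything it read last time is the same (sig3 unchanged) — cache 4 kept, no run.
  sig5: re-runs because src1 [5, 7, -3, -6]->[-1, -7, 1, 2]; new result [-7, -1, 1, 2].
  sig8: re-runs because sig5 [-6, -3, 5, 7]->[-7, -1, 1, 2]; new result -7.
  sig9: re-runs because sig8 -6->-7; new result -7.
  sig12: re-runs because sig8 -6->-7; sig9 -6->-7; new result -7.
  sig15: re-runs because sig12 -6->-7; sig8 -6->-7; new result -7.

The important point: at sig4 every value read last time is unchanged, so the dirty flag clears without a run.

sig15 now evaluates to -7.
Run set: sig3, sig5, sig8, sig9, sig12, sig15 (6 run).
Changed values: src1, sig5, sig8, sig9, sig12, sig15.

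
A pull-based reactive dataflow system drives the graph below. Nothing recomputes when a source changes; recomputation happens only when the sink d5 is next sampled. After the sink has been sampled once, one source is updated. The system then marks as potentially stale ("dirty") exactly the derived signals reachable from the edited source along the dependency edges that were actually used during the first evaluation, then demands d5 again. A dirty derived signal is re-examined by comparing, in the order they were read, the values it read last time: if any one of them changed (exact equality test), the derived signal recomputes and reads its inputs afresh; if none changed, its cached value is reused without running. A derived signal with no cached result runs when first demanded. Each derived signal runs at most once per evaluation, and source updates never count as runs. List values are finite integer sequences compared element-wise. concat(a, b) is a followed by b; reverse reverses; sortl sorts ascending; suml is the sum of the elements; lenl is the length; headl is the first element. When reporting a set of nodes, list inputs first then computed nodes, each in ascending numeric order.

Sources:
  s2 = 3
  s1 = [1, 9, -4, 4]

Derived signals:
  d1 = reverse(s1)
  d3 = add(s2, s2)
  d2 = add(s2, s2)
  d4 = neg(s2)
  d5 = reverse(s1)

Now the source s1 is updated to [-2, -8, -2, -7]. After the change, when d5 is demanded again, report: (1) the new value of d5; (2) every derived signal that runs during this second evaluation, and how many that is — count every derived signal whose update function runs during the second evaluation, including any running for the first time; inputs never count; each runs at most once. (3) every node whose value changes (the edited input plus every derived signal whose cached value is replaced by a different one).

New value of d5: [-7, -2, -8, -2].
Derived signals that run: d5 — 1 in total.
Values that change: s1, d5.

First evaluation (everything demanded from the output):
  d5 = reverse([1, 9, -4, 4]) = [4, -4, 9, 1]

Propagation after the edit:
  d5: runs — s1 [1, 9, -4, 4]->[-2, -8, -2, -7]; result [-7, -2, -8, -2].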